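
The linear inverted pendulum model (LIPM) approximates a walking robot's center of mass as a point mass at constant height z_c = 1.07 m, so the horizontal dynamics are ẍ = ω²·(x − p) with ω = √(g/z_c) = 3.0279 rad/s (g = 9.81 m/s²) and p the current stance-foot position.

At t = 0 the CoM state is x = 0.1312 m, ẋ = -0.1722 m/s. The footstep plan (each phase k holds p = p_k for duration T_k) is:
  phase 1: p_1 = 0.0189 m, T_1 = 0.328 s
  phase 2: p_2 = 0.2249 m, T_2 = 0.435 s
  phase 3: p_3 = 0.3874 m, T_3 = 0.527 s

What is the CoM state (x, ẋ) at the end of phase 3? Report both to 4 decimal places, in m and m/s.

phase 1: p=0.0189, T=0.328, ωT=0.993151, cosh=1.535068, sinh=1.164660; start (x,ẋ)=(0.131200, -0.172200) → end (x,ẋ)=(0.125053, 0.131684)
phase 2: p=0.2249, T=0.435, ωT=1.317136, cosh=2.000309, sinh=1.732408; start (x,ẋ)=(0.125053, 0.131684) → end (x,ẋ)=(0.100517, -0.260346)
phase 3: p=0.3874, T=0.527, ωT=1.595703, cosh=2.567281, sinh=2.364515; start (x,ẋ)=(0.100517, -0.260346) → end (x,ẋ)=(-0.552415, -2.722321)

x = -0.5524, ẋ = -2.7223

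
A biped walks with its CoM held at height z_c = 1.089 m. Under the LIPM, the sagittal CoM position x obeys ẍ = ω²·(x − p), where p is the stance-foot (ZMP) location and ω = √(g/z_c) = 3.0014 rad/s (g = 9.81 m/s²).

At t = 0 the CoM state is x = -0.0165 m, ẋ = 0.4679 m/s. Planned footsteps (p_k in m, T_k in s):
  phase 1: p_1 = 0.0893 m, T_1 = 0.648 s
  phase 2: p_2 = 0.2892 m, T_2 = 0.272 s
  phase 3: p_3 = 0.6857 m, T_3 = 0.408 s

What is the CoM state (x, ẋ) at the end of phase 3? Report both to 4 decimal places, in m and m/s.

phase 1: p=0.0893, T=0.648, ωT=1.944907, cosh=3.567992, sinh=3.424991; start (x,ẋ)=(-0.016500, 0.467900) → end (x,ẋ)=(0.245742, 0.581864)
phase 2: p=0.2892, T=0.272, ωT=0.816381, cosh=1.352163, sinh=0.910134; start (x,ẋ)=(0.245742, 0.581864) → end (x,ẋ)=(0.406880, 0.668061)
phase 3: p=0.6857, T=0.408, ωT=1.224571, cosh=1.848295, sinh=1.554411; start (x,ẋ)=(0.406880, 0.668061) → end (x,ẋ)=(0.516344, -0.066037)

x = 0.5163, ẋ = -0.0660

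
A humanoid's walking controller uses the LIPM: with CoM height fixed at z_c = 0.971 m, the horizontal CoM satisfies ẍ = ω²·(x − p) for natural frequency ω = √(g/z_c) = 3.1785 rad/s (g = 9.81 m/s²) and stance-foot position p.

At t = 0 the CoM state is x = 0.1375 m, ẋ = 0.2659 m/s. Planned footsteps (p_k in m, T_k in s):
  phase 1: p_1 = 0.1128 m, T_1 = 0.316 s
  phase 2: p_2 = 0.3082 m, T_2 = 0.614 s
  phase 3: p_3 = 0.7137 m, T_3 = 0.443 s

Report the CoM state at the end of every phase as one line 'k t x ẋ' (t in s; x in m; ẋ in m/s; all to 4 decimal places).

phase 1: p=0.1128, T=0.316, ωT=1.004406, cosh=1.548274, sinh=1.182011; start (x,ẋ)=(0.137500, 0.265900) → end (x,ẋ)=(0.249924, 0.504484)
phase 2: p=0.3082, T=0.614, ωT=1.951599, cosh=3.590991, sinh=3.448944; start (x,ẋ)=(0.249924, 0.504484) → end (x,ẋ)=(0.646342, 1.172755)
phase 3: p=0.7137, T=0.443, ωT=1.408076, cosh=2.166347, sinh=1.921733; start (x,ẋ)=(0.646342, 1.172755) → end (x,ẋ)=(1.276831, 2.129156)

1 0.3160 0.2499 0.5045
2 0.9300 0.6463 1.1728
3 1.3730 1.2768 2.1292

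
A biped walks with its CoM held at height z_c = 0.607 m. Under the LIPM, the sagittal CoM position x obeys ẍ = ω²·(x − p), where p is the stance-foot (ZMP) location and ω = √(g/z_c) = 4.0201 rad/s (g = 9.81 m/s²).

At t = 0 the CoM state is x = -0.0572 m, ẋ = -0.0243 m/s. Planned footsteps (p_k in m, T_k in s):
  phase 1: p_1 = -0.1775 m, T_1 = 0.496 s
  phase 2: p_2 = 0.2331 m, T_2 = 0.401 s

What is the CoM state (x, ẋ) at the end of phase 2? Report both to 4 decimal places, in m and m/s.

x = 1.2681, ẋ = 4.4762

phase 1: p=-0.1775, T=0.496, ωT=1.993970, cosh=3.740393, sinh=3.604239; start (x,ẋ)=(-0.057200, -0.024300) → end (x,ẋ)=(0.250683, 1.652183)
phase 2: p=0.2331, T=0.401, ωT=1.612060, cosh=2.606302, sinh=2.406826; start (x,ẋ)=(0.250683, 1.652183) → end (x,ẋ)=(1.268085, 4.476216)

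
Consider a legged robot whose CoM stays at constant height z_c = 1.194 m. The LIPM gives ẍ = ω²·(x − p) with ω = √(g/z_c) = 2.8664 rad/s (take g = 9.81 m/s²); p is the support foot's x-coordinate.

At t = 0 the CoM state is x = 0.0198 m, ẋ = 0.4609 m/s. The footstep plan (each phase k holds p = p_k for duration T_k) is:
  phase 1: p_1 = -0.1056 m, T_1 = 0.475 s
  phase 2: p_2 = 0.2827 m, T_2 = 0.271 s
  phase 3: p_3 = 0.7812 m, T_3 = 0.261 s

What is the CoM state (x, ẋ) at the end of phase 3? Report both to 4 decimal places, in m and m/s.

phase 1: p=-0.1056, T=0.475, ωT=1.361540, cosh=2.079232, sinh=1.822966; start (x,ẋ)=(0.019800, 0.460900) → end (x,ẋ)=(0.448258, 1.613577)
phase 2: p=0.2827, T=0.271, ωT=0.776794, cosh=1.317184, sinh=0.857306; start (x,ẋ)=(0.448258, 1.613577) → end (x,ẋ)=(0.983372, 2.532217)
phase 3: p=0.7812, T=0.261, ωT=0.748130, cosh=1.293148, sinh=0.819898; start (x,ẋ)=(0.983372, 2.532217) → end (x,ẋ)=(1.766947, 3.749666)

x = 1.7669, ẋ = 3.7497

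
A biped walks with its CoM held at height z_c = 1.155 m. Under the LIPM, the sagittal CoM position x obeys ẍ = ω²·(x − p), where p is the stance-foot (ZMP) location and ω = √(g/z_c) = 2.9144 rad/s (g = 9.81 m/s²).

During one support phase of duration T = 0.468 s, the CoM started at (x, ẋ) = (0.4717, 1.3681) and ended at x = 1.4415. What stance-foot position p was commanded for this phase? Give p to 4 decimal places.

p = 0.3686

ωT = 2.9144·0.468 = 1.363939; cosh(ωT) = 2.083612, sinh(ωT) = 1.827960
x(T) = p + (x₀−p)·cosh(ωT) + (ẋ₀/ω)·sinh(ωT) ⇒ p·(1 − cosh) = x(T) − x₀·cosh − (ẋ₀/ω)·sinh
numerator   = 1.4415 − (0.4717)·2.083612 − (1.3681/2.9144)·1.827960 = -0.399435
denominator = 1 − 2.083612 = -1.083612
p = -0.399435 / -1.083612 = 0.3686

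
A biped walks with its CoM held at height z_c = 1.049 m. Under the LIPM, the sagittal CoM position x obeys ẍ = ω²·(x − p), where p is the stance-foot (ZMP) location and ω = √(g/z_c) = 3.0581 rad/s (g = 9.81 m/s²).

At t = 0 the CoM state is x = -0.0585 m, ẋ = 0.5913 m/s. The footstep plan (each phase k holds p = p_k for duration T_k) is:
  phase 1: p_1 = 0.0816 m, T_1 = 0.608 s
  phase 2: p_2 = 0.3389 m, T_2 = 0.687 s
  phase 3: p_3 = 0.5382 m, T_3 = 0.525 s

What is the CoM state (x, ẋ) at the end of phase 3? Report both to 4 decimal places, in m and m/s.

phase 1: p=0.0816, T=0.608, ωT=1.859325, cosh=3.287589, sinh=3.131812; start (x,ẋ)=(-0.058500, 0.591300) → end (x,ẋ)=(0.226561, 0.602159)
phase 2: p=0.3389, T=0.687, ωT=2.100915, cosh=4.147994, sinh=4.025649; start (x,ẋ)=(0.226561, 0.602159) → end (x,ẋ)=(0.665595, 1.114767)
phase 3: p=0.5382, T=0.525, ωT=1.605503, cosh=2.590575, sinh=2.389786; start (x,ẋ)=(0.665595, 1.114767) → end (x,ẋ)=(1.739373, 3.818916)

x = 1.7394, ẋ = 3.8189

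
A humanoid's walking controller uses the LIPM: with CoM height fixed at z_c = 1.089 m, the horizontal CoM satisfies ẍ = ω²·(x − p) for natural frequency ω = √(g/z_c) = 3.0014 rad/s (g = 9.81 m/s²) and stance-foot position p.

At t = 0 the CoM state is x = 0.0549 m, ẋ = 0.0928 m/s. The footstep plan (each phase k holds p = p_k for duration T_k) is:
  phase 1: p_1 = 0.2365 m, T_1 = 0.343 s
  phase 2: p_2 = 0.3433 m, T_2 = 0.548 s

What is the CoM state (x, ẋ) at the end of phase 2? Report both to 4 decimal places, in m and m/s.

phase 1: p=0.2365, T=0.343, ωT=1.029480, cosh=1.578401, sinh=1.221209; start (x,ẋ)=(0.054900, 0.092800) → end (x,ẋ)=(-0.012379, -0.519149)
phase 2: p=0.3433, T=0.548, ωT=1.644767, cosh=2.686431, sinh=2.493373; start (x,ẋ)=(-0.012379, -0.519149) → end (x,ẋ)=(-1.043484, -4.056424)

x = -1.0435, ẋ = -4.0564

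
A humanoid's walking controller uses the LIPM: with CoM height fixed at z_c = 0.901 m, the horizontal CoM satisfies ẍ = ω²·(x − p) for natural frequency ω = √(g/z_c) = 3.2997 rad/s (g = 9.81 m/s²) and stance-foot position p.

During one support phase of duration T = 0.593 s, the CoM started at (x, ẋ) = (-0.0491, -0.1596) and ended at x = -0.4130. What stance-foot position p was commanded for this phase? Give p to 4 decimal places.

ωT = 3.2997·0.593 = 1.956722; cosh(ωT) = 3.608708, sinh(ωT) = 3.467387
x(T) = p + (x₀−p)·cosh(ωT) + (ẋ₀/ω)·sinh(ωT) ⇒ p·(1 − cosh) = x(T) − x₀·cosh − (ẋ₀/ω)·sinh
numerator   = -0.4130 − (-0.0491)·3.608708 − (-0.1596/3.2997)·3.467387 = -0.068102
denominator = 1 − 3.608708 = -2.608708
p = -0.068102 / -2.608708 = 0.0261

p = 0.0261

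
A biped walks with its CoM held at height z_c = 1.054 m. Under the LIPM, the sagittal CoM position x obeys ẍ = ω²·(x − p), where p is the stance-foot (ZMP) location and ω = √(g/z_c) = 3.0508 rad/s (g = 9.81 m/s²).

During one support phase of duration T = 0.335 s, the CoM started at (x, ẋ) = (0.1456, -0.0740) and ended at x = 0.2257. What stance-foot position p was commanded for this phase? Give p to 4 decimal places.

ωT = 3.0508·0.335 = 1.022018; cosh(ωT) = 1.569332, sinh(ωT) = 1.209464
x(T) = p + (x₀−p)·cosh(ωT) + (ẋ₀/ω)·sinh(ωT) ⇒ p·(1 − cosh) = x(T) − x₀·cosh − (ẋ₀/ω)·sinh
numerator   = 0.2257 − (0.1456)·1.569332 − (-0.0740/3.0508)·1.209464 = 0.026542
denominator = 1 − 1.569332 = -0.569332
p = 0.026542 / -0.569332 = -0.0466

p = -0.0466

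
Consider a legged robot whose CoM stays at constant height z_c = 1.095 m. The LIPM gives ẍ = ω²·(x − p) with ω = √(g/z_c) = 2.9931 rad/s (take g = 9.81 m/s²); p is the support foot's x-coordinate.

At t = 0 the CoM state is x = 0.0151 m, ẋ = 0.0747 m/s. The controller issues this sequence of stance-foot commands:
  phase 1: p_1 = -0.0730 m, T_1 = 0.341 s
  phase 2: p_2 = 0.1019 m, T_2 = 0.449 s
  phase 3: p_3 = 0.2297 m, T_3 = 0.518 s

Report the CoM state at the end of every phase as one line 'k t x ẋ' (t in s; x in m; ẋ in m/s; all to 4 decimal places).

1 0.3410 0.0952 0.4355
2 0.7900 0.3482 0.8560
3 1.3080 1.1652 2.9064

phase 1: p=-0.0730, T=0.341, ωT=1.020647, cosh=1.567676, sinh=1.207314; start (x,ẋ)=(0.015100, 0.074700) → end (x,ẋ)=(0.095244, 0.435465)
phase 2: p=0.1019, T=0.449, ωT=1.343902, cosh=2.047400, sinh=1.786574; start (x,ẋ)=(0.095244, 0.435465) → end (x,ẋ)=(0.348200, 0.855976)
phase 3: p=0.2297, T=0.518, ωT=1.550426, cosh=2.462817, sinh=2.250660; start (x,ẋ)=(0.348200, 0.855976) → end (x,ẋ)=(1.165193, 2.906379)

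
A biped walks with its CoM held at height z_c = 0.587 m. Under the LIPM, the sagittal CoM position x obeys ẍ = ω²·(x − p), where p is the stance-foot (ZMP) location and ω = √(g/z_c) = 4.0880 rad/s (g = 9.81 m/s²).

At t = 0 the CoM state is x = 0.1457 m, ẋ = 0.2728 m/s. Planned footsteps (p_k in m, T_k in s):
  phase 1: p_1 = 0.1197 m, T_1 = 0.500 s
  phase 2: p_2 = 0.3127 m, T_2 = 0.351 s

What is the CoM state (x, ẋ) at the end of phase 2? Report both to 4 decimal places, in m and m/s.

phase 1: p=0.1197, T=0.500, ωT=2.044000, cosh=3.925471, sinh=3.795962; start (x,ẋ)=(0.145700, 0.272800) → end (x,ẋ)=(0.475074, 1.474334)
phase 2: p=0.3127, T=0.351, ωT=1.434888, cosh=2.218658, sinh=1.980516; start (x,ẋ)=(0.475074, 1.474334) → end (x,ẋ)=(1.387224, 4.585680)

x = 1.3872, ẋ = 4.5857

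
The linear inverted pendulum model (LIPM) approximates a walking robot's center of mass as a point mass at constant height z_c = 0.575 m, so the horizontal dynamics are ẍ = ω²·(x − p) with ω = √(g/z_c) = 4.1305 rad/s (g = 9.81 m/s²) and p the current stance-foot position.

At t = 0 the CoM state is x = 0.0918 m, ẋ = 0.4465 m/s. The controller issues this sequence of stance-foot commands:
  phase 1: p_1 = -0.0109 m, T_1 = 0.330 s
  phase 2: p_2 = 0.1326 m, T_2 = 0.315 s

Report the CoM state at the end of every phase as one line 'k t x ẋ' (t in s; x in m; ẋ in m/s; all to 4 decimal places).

1 0.3300 0.4003 1.7043
2 0.6450 1.3624 5.2427

phase 1: p=-0.0109, T=0.330, ωT=1.363065, cosh=2.082014, sinh=1.826139; start (x,ẋ)=(0.091800, 0.446500) → end (x,ẋ)=(0.400325, 1.704272)
phase 2: p=0.1326, T=0.315, ωT=1.301107, cosh=1.972796, sinh=1.700566; start (x,ẋ)=(0.400325, 1.704272) → end (x,ẋ)=(1.362433, 5.242735)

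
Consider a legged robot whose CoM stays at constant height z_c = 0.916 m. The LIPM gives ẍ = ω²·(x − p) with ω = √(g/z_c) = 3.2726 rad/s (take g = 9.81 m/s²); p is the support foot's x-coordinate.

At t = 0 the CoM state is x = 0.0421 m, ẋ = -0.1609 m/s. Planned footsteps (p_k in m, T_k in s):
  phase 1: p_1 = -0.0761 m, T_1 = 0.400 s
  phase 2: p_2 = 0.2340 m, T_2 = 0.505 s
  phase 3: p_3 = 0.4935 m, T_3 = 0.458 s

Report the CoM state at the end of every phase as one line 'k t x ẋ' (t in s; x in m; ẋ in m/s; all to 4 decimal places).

phase 1: p=-0.0761, T=0.400, ωT=1.309040, cosh=1.986348, sinh=1.716269; start (x,ẋ)=(0.042100, -0.160900) → end (x,ẋ)=(0.074305, 0.344286)
phase 2: p=0.2340, T=0.505, ωT=1.652663, cosh=2.706202, sinh=2.514663; start (x,ẋ)=(0.074305, 0.344286) → end (x,ẋ)=(0.066381, -0.382503)
phase 3: p=0.4935, T=0.458, ωT=1.498851, cosh=2.349964, sinh=2.126577; start (x,ẋ)=(0.066381, -0.382503) → end (x,ẋ)=(-0.758769, -3.871376)

1 0.4000 0.0743 0.3443
2 0.9050 0.0664 -0.3825
3 1.3630 -0.7588 -3.8714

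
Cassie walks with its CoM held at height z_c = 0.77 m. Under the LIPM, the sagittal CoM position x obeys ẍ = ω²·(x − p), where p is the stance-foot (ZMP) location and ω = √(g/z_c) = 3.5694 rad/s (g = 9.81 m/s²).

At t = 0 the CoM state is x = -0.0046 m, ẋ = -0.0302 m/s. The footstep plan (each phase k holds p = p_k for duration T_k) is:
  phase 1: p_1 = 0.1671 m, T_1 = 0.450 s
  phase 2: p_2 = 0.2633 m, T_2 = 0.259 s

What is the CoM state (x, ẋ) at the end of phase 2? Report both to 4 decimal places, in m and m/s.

phase 1: p=0.1671, T=0.450, ωT=1.606230, cosh=2.592314, sinh=2.391672; start (x,ẋ)=(-0.004600, -0.030200) → end (x,ẋ)=(-0.298236, -1.544062)
phase 2: p=0.2633, T=0.259, ωT=0.924475, cosh=1.458642, sinh=1.061902; start (x,ẋ)=(-0.298236, -1.544062) → end (x,ẋ)=(-1.015140, -4.380652)

x = -1.0151, ẋ = -4.3807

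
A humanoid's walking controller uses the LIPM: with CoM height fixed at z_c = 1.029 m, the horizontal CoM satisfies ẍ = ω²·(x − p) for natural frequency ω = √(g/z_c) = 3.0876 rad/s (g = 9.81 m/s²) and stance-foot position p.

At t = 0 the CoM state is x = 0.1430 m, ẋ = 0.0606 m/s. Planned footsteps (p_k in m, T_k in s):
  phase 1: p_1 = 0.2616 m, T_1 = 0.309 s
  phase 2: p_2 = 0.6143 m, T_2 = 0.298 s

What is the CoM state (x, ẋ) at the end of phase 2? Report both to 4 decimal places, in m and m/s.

x = -0.2316, ẋ = -2.1122

phase 1: p=0.2616, T=0.309, ωT=0.954068, cosh=1.490711, sinh=1.105540; start (x,ẋ)=(0.143000, 0.060600) → end (x,ẋ)=(0.106500, -0.314500)
phase 2: p=0.6143, T=0.298, ωT=0.920105, cosh=1.454015, sinh=1.055538; start (x,ẋ)=(0.106500, -0.314500) → end (x,ẋ)=(-0.231565, -2.112248)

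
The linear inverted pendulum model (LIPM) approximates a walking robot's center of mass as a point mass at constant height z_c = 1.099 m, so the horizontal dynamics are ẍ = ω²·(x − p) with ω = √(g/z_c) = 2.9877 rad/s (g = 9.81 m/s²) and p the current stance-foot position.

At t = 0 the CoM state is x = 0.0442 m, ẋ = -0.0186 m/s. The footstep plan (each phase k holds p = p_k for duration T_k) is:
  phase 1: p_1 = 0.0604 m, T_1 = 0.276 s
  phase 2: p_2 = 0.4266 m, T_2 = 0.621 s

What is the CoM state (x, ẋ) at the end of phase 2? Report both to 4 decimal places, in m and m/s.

x = -0.9367, ẋ = -3.8998

phase 1: p=0.0604, T=0.276, ωT=0.824605, cosh=1.359694, sinh=0.921286; start (x,ẋ)=(0.044200, -0.018600) → end (x,ẋ)=(0.032637, -0.069881)
phase 2: p=0.4266, T=0.621, ωT=1.855362, cosh=3.275203, sinh=3.118807; start (x,ẋ)=(0.032637, -0.069881) → end (x,ẋ)=(-0.936655, -3.899842)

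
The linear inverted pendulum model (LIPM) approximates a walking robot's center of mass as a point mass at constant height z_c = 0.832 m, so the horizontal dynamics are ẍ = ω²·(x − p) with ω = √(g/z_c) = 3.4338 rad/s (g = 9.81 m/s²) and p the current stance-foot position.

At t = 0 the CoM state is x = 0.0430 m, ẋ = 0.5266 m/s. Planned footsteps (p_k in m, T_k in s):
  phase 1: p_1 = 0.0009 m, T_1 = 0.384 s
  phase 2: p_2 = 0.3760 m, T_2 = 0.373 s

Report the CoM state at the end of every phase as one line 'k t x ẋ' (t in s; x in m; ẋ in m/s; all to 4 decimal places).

phase 1: p=0.0009, T=0.384, ωT=1.318579, cosh=2.002811, sinh=1.735296; start (x,ẋ)=(0.043000, 0.526600) → end (x,ẋ)=(0.351339, 1.305540)
phase 2: p=0.3760, T=0.373, ωT=1.280807, cosh=1.938679, sinh=1.660866; start (x,ẋ)=(0.351339, 1.305540) → end (x,ẋ)=(0.959657, 2.390381)

1 0.3840 0.3513 1.3055
2 0.7570 0.9597 2.3904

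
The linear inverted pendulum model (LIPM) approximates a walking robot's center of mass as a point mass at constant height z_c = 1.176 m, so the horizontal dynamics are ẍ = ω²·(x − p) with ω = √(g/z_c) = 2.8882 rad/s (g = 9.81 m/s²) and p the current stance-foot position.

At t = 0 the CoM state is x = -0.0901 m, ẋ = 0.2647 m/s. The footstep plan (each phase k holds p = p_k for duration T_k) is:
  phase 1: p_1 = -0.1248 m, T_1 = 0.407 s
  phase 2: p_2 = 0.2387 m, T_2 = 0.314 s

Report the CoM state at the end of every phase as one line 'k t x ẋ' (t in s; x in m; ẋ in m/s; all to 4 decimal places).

1 0.4070 0.0711 0.6165
2 0.7210 0.2185 0.3861

phase 1: p=-0.1248, T=0.407, ωT=1.175497, cosh=1.774210, sinh=1.465544; start (x,ẋ)=(-0.090100, 0.264700) → end (x,ẋ)=(0.071080, 0.616511)
phase 2: p=0.2387, T=0.314, ωT=0.906895, cosh=1.440198, sinh=1.036422; start (x,ẋ)=(0.071080, 0.616511) → end (x,ẋ)=(0.218528, 0.386146)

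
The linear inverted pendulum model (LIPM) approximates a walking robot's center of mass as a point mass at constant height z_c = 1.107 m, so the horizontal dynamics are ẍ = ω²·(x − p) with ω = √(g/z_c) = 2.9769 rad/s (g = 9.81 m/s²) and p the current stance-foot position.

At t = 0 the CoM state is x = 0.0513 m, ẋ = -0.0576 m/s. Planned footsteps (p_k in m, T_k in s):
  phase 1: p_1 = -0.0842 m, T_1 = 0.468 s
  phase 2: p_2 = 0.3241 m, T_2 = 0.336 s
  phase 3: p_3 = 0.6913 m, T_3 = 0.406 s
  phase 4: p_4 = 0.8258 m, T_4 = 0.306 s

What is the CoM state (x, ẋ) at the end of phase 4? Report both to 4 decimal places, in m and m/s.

x = -0.2538, ẋ = -2.8729

phase 1: p=-0.0842, T=0.468, ωT=1.393189, cosh=2.137978, sinh=1.889696; start (x,ẋ)=(0.051300, -0.057600) → end (x,ẋ)=(0.168932, 0.639099)
phase 2: p=0.3241, T=0.336, ωT=1.000238, cosh=1.543361, sinh=1.175569; start (x,ẋ)=(0.168932, 0.639099) → end (x,ẋ)=(0.336999, 0.443343)
phase 3: p=0.6913, T=0.406, ωT=1.208621, cosh=1.823737, sinh=1.525128; start (x,ẋ)=(0.336999, 0.443343) → end (x,ẋ)=(0.272282, -0.800041)
phase 4: p=0.8258, T=0.306, ωT=0.910931, cosh=1.444393, sinh=1.042244; start (x,ẋ)=(0.272282, -0.800041) → end (x,ẋ)=(-0.253801, -2.872950)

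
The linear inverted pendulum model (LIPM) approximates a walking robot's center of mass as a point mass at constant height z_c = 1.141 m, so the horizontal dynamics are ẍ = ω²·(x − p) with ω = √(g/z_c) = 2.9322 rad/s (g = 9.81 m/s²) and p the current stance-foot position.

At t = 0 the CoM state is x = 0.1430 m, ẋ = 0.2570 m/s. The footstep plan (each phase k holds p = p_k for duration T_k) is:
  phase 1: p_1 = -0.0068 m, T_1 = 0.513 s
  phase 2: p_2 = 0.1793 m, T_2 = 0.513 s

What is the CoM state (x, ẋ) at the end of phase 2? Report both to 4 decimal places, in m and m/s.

phase 1: p=-0.0068, T=0.513, ωT=1.504219, cosh=2.361413, sinh=2.139222; start (x,ẋ)=(0.143000, 0.257000) → end (x,ẋ)=(0.534437, 1.546523)
phase 2: p=0.1793, T=0.513, ωT=1.504219, cosh=2.361413, sinh=2.139222; start (x,ẋ)=(0.534437, 1.546523) → end (x,ẋ)=(2.146210, 5.879623)

x = 2.1462, ẋ = 5.8796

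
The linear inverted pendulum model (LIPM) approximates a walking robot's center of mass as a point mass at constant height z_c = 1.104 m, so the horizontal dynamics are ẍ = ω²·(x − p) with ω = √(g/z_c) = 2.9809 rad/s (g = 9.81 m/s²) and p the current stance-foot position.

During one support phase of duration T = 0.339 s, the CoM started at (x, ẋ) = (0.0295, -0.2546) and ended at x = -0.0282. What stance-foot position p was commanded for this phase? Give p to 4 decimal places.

ωT = 2.9809·0.339 = 1.010525; cosh(ωT) = 1.555535, sinh(ωT) = 1.191508
x(T) = p + (x₀−p)·cosh(ωT) + (ẋ₀/ω)·sinh(ωT) ⇒ p·(1 − cosh) = x(T) − x₀·cosh − (ẋ₀/ω)·sinh
numerator   = -0.0282 − (0.0295)·1.555535 − (-0.2546/2.9809)·1.191508 = 0.027679
denominator = 1 − 1.555535 = -0.555535
p = 0.027679 / -0.555535 = -0.0498

p = -0.0498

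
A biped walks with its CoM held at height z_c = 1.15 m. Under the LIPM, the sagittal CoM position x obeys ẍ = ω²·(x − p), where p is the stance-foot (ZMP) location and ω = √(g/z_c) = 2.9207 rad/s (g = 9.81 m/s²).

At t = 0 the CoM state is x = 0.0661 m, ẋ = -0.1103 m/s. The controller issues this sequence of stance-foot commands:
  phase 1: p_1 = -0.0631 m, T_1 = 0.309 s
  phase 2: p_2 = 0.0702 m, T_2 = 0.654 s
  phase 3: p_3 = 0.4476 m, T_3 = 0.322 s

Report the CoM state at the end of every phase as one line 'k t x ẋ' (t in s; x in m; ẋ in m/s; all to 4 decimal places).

phase 1: p=-0.0631, T=0.309, ωT=0.902496, cosh=1.435653, sinh=1.030097; start (x,ẋ)=(0.066100, -0.110300) → end (x,ẋ)=(0.083485, 0.230359)
phase 2: p=0.0702, T=0.654, ωT=1.910138, cosh=3.451040, sinh=3.302980; start (x,ẋ)=(0.083485, 0.230359) → end (x,ẋ)=(0.376557, 0.923138)
phase 3: p=0.4476, T=0.322, ωT=0.940465, cosh=1.475810, sinh=1.085364; start (x,ẋ)=(0.376557, 0.923138) → end (x,ẋ)=(0.685802, 1.137168)

1 0.3090 0.0835 0.2304
2 0.9630 0.3766 0.9231
3 1.2850 0.6858 1.1372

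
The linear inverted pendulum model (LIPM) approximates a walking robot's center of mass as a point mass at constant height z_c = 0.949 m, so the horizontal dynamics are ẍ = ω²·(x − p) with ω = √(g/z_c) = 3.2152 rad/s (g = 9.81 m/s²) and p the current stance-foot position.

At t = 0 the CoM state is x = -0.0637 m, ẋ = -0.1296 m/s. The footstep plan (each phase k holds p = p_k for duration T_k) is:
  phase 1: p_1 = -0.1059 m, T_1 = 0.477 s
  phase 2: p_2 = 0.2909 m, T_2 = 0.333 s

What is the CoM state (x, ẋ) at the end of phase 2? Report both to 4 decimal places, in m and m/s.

phase 1: p=-0.1059, T=0.477, ωT=1.533650, cosh=2.425406, sinh=2.209660; start (x,ẋ)=(-0.063700, -0.129600) → end (x,ẋ)=(-0.092616, -0.014523)
phase 2: p=0.2909, T=0.333, ωT=1.070662, cosh=1.630045, sinh=1.287264; start (x,ẋ)=(-0.092616, -0.014523) → end (x,ẋ)=(-0.340063, -1.610973)

x = -0.3401, ẋ = -1.6110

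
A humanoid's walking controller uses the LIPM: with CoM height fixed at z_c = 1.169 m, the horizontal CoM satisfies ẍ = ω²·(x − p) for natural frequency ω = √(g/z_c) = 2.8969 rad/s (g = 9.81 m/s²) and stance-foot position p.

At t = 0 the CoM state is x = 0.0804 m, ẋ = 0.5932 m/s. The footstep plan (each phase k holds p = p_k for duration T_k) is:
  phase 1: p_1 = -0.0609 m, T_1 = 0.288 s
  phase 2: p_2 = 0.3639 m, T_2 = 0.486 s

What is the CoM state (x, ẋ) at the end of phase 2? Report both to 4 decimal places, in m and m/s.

x = 1.0694, ẋ = 2.3643

phase 1: p=-0.0609, T=0.288, ωT=0.834307, cosh=1.368696, sinh=0.934521; start (x,ẋ)=(0.080400, 0.593200) → end (x,ẋ)=(0.323859, 1.194440)
phase 2: p=0.3639, T=0.486, ωT=1.407893, cosh=2.165997, sinh=1.921339; start (x,ẋ)=(0.323859, 1.194440) → end (x,ẋ)=(1.069372, 2.364291)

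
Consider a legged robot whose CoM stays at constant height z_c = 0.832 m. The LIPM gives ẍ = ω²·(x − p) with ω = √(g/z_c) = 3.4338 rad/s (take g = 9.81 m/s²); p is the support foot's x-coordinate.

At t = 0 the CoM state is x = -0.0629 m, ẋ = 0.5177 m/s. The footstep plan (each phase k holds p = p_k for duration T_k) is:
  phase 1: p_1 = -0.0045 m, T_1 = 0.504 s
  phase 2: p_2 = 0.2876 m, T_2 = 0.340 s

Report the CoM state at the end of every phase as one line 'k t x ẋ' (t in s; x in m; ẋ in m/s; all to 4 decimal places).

1 0.5040 0.2376 0.9587
2 0.8440 0.6048 1.4408

phase 1: p=-0.0045, T=0.504, ωT=1.730635, cosh=2.910705, sinh=2.733533; start (x,ẋ)=(-0.062900, 0.517700) → end (x,ẋ)=(0.237638, 0.958706)
phase 2: p=0.2876, T=0.340, ωT=1.167492, cosh=1.762534, sinh=1.451388; start (x,ẋ)=(0.237638, 0.958706) → end (x,ẋ)=(0.604764, 1.440755)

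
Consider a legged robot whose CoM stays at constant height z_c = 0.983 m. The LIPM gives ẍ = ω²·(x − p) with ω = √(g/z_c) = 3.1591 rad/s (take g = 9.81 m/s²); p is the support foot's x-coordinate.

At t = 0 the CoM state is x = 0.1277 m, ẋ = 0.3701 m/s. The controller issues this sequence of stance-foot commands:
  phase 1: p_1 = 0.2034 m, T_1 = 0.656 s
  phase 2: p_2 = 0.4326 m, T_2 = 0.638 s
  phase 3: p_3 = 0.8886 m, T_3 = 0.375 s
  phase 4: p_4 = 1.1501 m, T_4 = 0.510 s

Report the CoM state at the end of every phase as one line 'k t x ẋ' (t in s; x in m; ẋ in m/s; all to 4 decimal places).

phase 1: p=0.2034, T=0.656, ωT=2.072370, cosh=4.034756, sinh=3.908868; start (x,ẋ)=(0.127700, 0.370100) → end (x,ẋ)=(0.355907, 0.558481)
phase 2: p=0.4326, T=0.638, ωT=2.015506, cosh=3.818888, sinh=3.685635; start (x,ẋ)=(0.355907, 0.558481) → end (x,ẋ)=(0.791283, 1.239819)
phase 3: p=0.8886, T=0.375, ωT=1.184662, cosh=1.787716, sinh=1.481867; start (x,ẋ)=(0.791283, 1.239819) → end (x,ẋ)=(1.296197, 1.760867)
phase 4: p=1.1501, T=0.510, ωT=1.611141, cosh=2.604091, sinh=2.404432; start (x,ẋ)=(1.296197, 1.760867) → end (x,ẋ)=(2.870770, 5.695192)

1 0.6560 0.3559 0.5585
2 1.2940 0.7913 1.2398
3 1.6690 1.2962 1.7609
4 2.1790 2.8708 5.6952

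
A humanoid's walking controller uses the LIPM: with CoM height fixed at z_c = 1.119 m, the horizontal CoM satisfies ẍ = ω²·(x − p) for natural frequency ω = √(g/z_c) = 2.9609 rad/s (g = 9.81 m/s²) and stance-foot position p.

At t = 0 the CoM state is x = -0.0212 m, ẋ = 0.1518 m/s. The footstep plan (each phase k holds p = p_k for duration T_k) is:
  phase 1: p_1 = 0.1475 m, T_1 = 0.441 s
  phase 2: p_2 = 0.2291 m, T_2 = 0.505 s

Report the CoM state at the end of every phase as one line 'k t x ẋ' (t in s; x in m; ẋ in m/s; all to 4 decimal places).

1 0.4410 -0.0990 -0.5534
2 0.9460 -0.9353 -3.3538

phase 1: p=0.1475, T=0.441, ωT=1.305757, cosh=1.980724, sinh=1.709757; start (x,ẋ)=(-0.021200, 0.151800) → end (x,ẋ)=(-0.098992, -0.553356)
phase 2: p=0.2291, T=0.505, ωT=1.495255, cosh=2.342332, sinh=2.118140; start (x,ẋ)=(-0.098992, -0.553356) → end (x,ẋ)=(-0.935255, -3.353806)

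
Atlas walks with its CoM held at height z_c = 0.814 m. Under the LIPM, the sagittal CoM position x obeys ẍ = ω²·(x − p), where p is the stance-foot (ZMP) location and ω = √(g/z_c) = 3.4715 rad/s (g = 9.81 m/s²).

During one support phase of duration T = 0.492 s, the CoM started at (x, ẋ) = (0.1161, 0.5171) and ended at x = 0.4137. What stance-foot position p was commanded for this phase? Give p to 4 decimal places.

p = 0.1701

ωT = 3.4715·0.492 = 1.707978; cosh(ωT) = 2.849513, sinh(ωT) = 2.668281
x(T) = p + (x₀−p)·cosh(ωT) + (ẋ₀/ω)·sinh(ωT) ⇒ p·(1 − cosh) = x(T) − x₀·cosh − (ẋ₀/ω)·sinh
numerator   = 0.4137 − (0.1161)·2.849513 − (0.5171/3.4715)·2.668281 = -0.314584
denominator = 1 − 2.849513 = -1.849513
p = -0.314584 / -1.849513 = 0.1701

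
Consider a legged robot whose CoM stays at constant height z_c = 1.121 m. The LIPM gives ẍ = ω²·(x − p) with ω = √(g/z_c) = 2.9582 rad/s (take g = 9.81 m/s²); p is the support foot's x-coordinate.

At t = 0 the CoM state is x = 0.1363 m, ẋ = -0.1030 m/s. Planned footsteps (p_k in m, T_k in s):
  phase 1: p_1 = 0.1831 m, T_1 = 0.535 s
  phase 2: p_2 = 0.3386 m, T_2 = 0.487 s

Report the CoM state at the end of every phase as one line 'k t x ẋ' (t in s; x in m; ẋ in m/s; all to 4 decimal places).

phase 1: p=0.1831, T=0.535, ωT=1.582637, cosh=2.536604, sinh=2.331171; start (x,ẋ)=(0.136300, -0.103000) → end (x,ẋ)=(-0.016781, -0.584006)
phase 2: p=0.3386, T=0.487, ωT=1.440643, cosh=2.230094, sinh=1.993318; start (x,ẋ)=(-0.016781, -0.584006) → end (x,ẋ)=(-0.847453, -3.397940)

1 0.5350 -0.0168 -0.5840
2 1.0220 -0.8475 -3.3979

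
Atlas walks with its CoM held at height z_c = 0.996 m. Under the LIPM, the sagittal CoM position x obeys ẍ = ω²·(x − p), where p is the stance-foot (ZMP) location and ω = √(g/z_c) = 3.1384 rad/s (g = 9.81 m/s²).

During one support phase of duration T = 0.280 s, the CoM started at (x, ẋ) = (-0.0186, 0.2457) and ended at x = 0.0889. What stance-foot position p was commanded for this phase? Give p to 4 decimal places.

ωT = 3.1384·0.280 = 0.878752; cosh(ωT) = 1.411597, sinh(ωT) = 0.996296
x(T) = p + (x₀−p)·cosh(ωT) + (ẋ₀/ω)·sinh(ωT) ⇒ p·(1 − cosh) = x(T) − x₀·cosh − (ẋ₀/ω)·sinh
numerator   = 0.0889 − (-0.0186)·1.411597 − (0.2457/3.1384)·0.996296 = 0.037157
denominator = 1 − 1.411597 = -0.411597
p = 0.037157 / -0.411597 = -0.0903

p = -0.0903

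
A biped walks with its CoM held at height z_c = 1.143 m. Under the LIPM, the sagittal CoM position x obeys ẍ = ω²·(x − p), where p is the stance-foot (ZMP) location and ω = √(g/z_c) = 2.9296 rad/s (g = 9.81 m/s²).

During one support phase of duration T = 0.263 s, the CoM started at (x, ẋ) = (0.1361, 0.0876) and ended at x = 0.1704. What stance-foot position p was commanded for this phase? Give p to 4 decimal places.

p = 0.1075

ωT = 2.9296·0.263 = 0.770485; cosh(ωT) = 1.311801, sinh(ωT) = 0.849012
x(T) = p + (x₀−p)·cosh(ωT) + (ẋ₀/ω)·sinh(ωT) ⇒ p·(1 − cosh) = x(T) − x₀·cosh − (ẋ₀/ω)·sinh
numerator   = 0.1704 − (0.1361)·1.311801 − (0.0876/2.9296)·0.849012 = -0.033523
denominator = 1 − 1.311801 = -0.311801
p = -0.033523 / -0.311801 = 0.1075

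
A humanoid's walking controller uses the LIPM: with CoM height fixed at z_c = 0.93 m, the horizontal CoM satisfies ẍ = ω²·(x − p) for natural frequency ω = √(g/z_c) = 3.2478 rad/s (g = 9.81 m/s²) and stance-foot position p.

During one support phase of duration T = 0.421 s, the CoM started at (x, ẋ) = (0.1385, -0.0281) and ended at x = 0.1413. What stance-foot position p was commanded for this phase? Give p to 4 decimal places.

ωT = 3.2478·0.421 = 1.367324; cosh(ωT) = 2.089810, sinh(ωT) = 1.835023
x(T) = p + (x₀−p)·cosh(ωT) + (ẋ₀/ω)·sinh(ωT) ⇒ p·(1 − cosh) = x(T) − x₀·cosh − (ẋ₀/ω)·sinh
numerator   = 0.1413 − (0.1385)·2.089810 − (-0.0281/3.2478)·1.835023 = -0.132262
denominator = 1 − 2.089810 = -1.089810
p = -0.132262 / -1.089810 = 0.1214

p = 0.1214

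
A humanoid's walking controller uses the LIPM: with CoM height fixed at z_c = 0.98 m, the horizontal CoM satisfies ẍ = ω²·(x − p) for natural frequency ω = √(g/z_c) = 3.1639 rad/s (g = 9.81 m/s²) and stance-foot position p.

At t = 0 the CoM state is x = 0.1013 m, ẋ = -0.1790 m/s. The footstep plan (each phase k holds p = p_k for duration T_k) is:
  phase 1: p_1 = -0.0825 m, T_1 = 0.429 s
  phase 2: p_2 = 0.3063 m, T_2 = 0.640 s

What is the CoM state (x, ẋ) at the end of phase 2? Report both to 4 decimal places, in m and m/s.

x = 0.6845, ẋ = 1.3333

phase 1: p=-0.0825, T=0.429, ωT=1.357313, cosh=2.071545, sinh=1.814194; start (x,ẋ)=(0.101300, -0.179000) → end (x,ẋ)=(0.195611, 0.684192)
phase 2: p=0.3063, T=0.640, ωT=2.024896, cosh=3.853665, sinh=3.721658; start (x,ẋ)=(0.195611, 0.684192) → end (x,ẋ)=(0.684547, 1.333285)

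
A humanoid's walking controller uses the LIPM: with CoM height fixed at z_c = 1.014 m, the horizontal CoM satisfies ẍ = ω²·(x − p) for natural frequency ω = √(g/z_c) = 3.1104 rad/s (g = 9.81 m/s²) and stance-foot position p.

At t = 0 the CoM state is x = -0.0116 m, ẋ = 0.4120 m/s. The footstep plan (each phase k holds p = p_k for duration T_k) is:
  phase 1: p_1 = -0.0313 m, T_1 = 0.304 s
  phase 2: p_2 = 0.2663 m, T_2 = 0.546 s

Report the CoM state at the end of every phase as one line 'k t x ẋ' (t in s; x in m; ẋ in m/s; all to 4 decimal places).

phase 1: p=-0.0313, T=0.304, ωT=0.945562, cosh=1.481360, sinh=1.092899; start (x,ẋ)=(-0.011600, 0.412000) → end (x,ẋ)=(0.142647, 0.677288)
phase 2: p=0.2663, T=0.546, ωT=1.698278, cosh=2.823765, sinh=2.640767; start (x,ẋ)=(0.142647, 0.677288) → end (x,ẋ)=(0.492158, 0.896834)

1 0.3040 0.1426 0.6773
2 0.8500 0.4922 0.8968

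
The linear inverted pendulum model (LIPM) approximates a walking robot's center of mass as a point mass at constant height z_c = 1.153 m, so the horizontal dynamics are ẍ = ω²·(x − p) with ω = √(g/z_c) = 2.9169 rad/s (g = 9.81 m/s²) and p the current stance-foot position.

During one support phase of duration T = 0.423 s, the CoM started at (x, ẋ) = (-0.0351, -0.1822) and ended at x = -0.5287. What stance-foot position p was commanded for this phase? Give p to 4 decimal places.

ωT = 2.9169·0.423 = 1.233849; cosh(ωT) = 1.862796, sinh(ωT) = 1.571626
x(T) = p + (x₀−p)·cosh(ωT) + (ẋ₀/ω)·sinh(ωT) ⇒ p·(1 − cosh) = x(T) − x₀·cosh − (ẋ₀/ω)·sinh
numerator   = -0.5287 − (-0.0351)·1.862796 − (-0.1822/2.9169)·1.571626 = -0.365146
denominator = 1 − 1.862796 = -0.862796
p = -0.365146 / -0.862796 = 0.4232

p = 0.4232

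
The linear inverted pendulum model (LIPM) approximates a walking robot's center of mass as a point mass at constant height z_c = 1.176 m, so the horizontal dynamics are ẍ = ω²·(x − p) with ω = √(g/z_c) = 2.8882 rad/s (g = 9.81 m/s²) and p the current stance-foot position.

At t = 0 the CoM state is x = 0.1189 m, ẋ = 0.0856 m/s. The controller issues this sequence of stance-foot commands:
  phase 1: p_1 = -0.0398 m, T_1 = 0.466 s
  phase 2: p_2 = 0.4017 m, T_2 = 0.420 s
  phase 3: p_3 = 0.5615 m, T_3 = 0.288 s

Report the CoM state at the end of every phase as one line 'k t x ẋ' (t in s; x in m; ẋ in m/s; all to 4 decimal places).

phase 1: p=-0.0398, T=0.466, ωT=1.345901, cosh=2.050976, sinh=1.790671; start (x,ẋ)=(0.118900, 0.085600) → end (x,ẋ)=(0.338762, 0.996331)
phase 2: p=0.4017, T=0.420, ωT=1.213044, cosh=1.830500, sinh=1.533209; start (x,ẋ)=(0.338762, 0.996331) → end (x,ẋ)=(0.815396, 1.545078)
phase 3: p=0.5615, T=0.288, ωT=0.831802, cosh=1.366359, sinh=0.931095; start (x,ẋ)=(0.815396, 1.545078) → end (x,ẋ)=(1.406514, 2.793906)

1 0.4660 0.3388 0.9963
2 0.8860 0.8154 1.5451
3 1.1740 1.4065 2.7939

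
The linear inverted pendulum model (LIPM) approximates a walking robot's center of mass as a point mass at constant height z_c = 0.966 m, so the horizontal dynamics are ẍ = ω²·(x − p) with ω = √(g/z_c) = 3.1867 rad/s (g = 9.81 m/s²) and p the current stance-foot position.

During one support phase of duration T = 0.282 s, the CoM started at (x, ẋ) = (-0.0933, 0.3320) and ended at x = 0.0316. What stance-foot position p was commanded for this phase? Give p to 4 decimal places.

p = -0.1354

ωT = 3.1867·0.282 = 0.898649; cosh(ωT) = 1.431701, sinh(ωT) = 1.024582
x(T) = p + (x₀−p)·cosh(ωT) + (ẋ₀/ω)·sinh(ωT) ⇒ p·(1 − cosh) = x(T) − x₀·cosh − (ẋ₀/ω)·sinh
numerator   = 0.0316 − (-0.0933)·1.431701 − (0.3320/3.1867)·1.024582 = 0.058434
denominator = 1 − 1.431701 = -0.431701
p = 0.058434 / -0.431701 = -0.1354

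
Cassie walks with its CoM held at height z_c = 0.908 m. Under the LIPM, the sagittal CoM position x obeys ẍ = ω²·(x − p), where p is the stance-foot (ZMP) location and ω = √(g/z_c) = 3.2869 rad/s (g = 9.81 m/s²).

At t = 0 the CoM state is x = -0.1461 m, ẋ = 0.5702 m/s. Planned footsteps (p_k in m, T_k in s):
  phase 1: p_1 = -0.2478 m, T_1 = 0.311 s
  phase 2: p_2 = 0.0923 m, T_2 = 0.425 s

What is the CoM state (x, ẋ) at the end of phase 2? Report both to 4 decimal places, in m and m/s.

phase 1: p=-0.2478, T=0.311, ωT=1.022226, cosh=1.569584, sinh=1.209791; start (x,ẋ)=(-0.146100, 0.570200) → end (x,ẋ)=(0.121697, 1.299383)
phase 2: p=0.0923, T=0.425, ωT=1.396933, cosh=2.145067, sinh=1.897713; start (x,ẋ)=(0.121697, 1.299383) → end (x,ẋ)=(0.905565, 2.970630)

x = 0.9056, ẋ = 2.9706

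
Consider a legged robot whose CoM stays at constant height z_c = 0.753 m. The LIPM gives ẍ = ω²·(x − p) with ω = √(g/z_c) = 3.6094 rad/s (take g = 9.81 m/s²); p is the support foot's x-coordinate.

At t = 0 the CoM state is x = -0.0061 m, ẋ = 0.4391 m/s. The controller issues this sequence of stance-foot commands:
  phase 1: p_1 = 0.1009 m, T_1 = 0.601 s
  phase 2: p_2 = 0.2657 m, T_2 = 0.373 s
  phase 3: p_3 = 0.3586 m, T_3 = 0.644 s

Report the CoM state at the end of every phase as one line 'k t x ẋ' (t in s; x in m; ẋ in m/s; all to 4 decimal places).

1 0.6010 0.1520 0.2786
2 0.9740 0.1706 -0.1638
3 1.6180 -0.8410 -4.2794

phase 1: p=0.1009, T=0.601, ωT=2.169249, cosh=4.432988, sinh=4.318725; start (x,ẋ)=(-0.006100, 0.439100) → end (x,ẋ)=(0.151963, 0.278609)
phase 2: p=0.2657, T=0.373, ωT=1.346306, cosh=2.051701, sinh=1.791502; start (x,ẋ)=(0.151963, 0.278609) → end (x,ẋ)=(0.170631, -0.163831)
phase 3: p=0.3586, T=0.644, ωT=2.324454, cosh=5.159465, sinh=5.061628; start (x,ẋ)=(0.170631, -0.163831) → end (x,ẋ)=(-0.840968, -4.279371)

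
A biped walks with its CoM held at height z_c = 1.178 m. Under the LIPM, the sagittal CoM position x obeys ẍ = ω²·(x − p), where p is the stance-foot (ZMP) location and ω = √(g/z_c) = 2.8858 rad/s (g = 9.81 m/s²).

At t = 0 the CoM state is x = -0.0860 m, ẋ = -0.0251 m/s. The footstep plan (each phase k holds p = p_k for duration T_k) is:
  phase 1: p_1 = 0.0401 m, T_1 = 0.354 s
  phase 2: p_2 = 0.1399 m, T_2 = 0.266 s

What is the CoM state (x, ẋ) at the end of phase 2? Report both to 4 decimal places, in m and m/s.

x = -0.4039, ẋ = -1.3791

phase 1: p=0.0401, T=0.354, ωT=1.021573, cosh=1.568795, sinh=1.208766; start (x,ẋ)=(-0.086000, -0.025100) → end (x,ẋ)=(-0.168239, -0.479246)
phase 2: p=0.1399, T=0.266, ωT=0.767623, cosh=1.309377, sinh=0.845262; start (x,ẋ)=(-0.168239, -0.479246) → end (x,ẋ)=(-0.403942, -1.379142)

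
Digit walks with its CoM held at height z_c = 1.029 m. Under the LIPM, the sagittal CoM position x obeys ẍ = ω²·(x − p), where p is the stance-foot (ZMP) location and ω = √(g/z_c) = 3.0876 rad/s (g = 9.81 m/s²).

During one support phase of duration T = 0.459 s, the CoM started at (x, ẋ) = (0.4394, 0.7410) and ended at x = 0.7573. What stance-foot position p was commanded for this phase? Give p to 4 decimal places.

ωT = 3.0876·0.459 = 1.417208; cosh(ωT) = 2.183989, sinh(ωT) = 1.941599
x(T) = p + (x₀−p)·cosh(ωT) + (ẋ₀/ω)·sinh(ωT) ⇒ p·(1 − cosh) = x(T) − x₀·cosh − (ẋ₀/ω)·sinh
numerator   = 0.7573 − (0.4394)·2.183989 − (0.7410/3.0876)·1.941599 = -0.668313
denominator = 1 − 2.183989 = -1.183989
p = -0.668313 / -1.183989 = 0.5645

p = 0.5645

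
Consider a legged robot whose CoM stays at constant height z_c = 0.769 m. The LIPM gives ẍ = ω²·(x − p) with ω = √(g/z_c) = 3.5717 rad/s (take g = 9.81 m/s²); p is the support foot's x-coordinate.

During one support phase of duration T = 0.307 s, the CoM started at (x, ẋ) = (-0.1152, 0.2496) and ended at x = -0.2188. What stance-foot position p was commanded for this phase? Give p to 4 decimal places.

ωT = 3.5717·0.307 = 1.096512; cosh(ωT) = 1.663870, sinh(ωT) = 1.329836
x(T) = p + (x₀−p)·cosh(ωT) + (ẋ₀/ω)·sinh(ωT) ⇒ p·(1 − cosh) = x(T) − x₀·cosh − (ẋ₀/ω)·sinh
numerator   = -0.2188 − (-0.1152)·1.663870 − (0.2496/3.5717)·1.329836 = -0.120055
denominator = 1 − 1.663870 = -0.663870
p = -0.120055 / -0.663870 = 0.1808

p = 0.1808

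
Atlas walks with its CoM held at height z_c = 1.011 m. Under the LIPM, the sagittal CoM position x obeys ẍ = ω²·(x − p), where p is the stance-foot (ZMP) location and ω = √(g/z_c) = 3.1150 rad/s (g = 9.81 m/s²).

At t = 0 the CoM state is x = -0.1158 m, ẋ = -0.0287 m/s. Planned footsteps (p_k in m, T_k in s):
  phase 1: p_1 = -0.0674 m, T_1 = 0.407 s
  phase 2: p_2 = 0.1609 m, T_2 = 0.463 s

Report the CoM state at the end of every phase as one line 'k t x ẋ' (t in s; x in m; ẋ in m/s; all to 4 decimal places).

phase 1: p=-0.0674, T=0.407, ωT=1.267805, cosh=1.917247, sinh=1.635798; start (x,ẋ)=(-0.115800, -0.028700) → end (x,ẋ)=(-0.175266, -0.301648)
phase 2: p=0.1609, T=0.463, ωT=1.442245, cosh=2.233289, sinh=1.996893; start (x,ẋ)=(-0.175266, -0.301648) → end (x,ẋ)=(-0.783230, -2.764728)

1 0.4070 -0.1753 -0.3016
2 0.8700 -0.7832 -2.7647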